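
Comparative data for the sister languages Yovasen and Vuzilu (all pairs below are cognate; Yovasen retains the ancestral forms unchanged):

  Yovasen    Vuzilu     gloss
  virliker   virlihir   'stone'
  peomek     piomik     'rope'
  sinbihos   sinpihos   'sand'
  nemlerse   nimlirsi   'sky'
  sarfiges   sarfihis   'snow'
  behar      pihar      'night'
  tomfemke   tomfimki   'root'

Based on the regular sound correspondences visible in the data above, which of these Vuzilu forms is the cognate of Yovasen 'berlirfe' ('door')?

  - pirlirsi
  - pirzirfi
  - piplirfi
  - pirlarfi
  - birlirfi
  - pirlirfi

pirlirfi

behar ~ pihar — Yovasen b corresponds to Vuzilu p word-initially before a front vowel.
virliker ~ virlihir, nemlerse ~ nimlirsi — Yovasen e corresponds to Vuzilu i after a consonant, before r.
nemlerse ~ nimlirsi, tomfemke ~ tomfimki — Yovasen e corresponds to Vuzilu i word-finally.
Applying these to Yovasen 'berlirfe':
  berlirfe → perlirfe   (b→p word-initially before a front vowel)
  perlirfe → pirlirfe   (e→i after a consonant, before r)
  pirlirfe → pirlirfi   (e→i word-finally)
So the Vuzilu cognate is 'pirlirfi'.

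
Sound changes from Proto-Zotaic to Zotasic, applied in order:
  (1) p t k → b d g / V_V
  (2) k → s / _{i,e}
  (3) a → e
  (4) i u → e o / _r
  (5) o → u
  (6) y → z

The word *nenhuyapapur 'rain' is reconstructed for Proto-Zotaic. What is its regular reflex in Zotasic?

nenhuzebebur

Zotasic: *nenhuyapapur
  nenhuyapapur → nenhuyababur   [intervocalic voicing]
  nenhuyababur (rule 2 does not apply)
  nenhuyababur → nenhuyebebur   [vowel merger]
  nenhuyebebur → nenhuyebebor   [pre-rhotic lowering]
  nenhuyebebor → nenhuyebebur   [vowel merger]
  nenhuyebebur → nenhuzebebur   [unconditioned shift]
  giving Zotasic nenhuzebebur.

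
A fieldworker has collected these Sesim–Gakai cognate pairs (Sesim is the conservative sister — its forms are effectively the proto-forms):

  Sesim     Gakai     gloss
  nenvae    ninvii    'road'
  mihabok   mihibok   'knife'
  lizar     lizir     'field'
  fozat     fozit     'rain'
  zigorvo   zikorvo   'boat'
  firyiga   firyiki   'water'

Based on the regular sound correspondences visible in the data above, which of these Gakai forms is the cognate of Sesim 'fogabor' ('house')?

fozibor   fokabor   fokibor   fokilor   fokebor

firyiga ~ firyiki — Sesim g corresponds to Gakai k between vowels (before a back vowel).
mihabok ~ mihibok — Sesim a corresponds to Gakai i after a consonant, before a labial obstruent.
Applying these to Sesim 'fogabor':
  fogabor → fokabor   (g→k between vowels (before a back vowel))
  fokabor → fokibor   (a→i after a consonant, before a labial obstruent)
So the Gakai cognate is 'fokibor'.

fokibor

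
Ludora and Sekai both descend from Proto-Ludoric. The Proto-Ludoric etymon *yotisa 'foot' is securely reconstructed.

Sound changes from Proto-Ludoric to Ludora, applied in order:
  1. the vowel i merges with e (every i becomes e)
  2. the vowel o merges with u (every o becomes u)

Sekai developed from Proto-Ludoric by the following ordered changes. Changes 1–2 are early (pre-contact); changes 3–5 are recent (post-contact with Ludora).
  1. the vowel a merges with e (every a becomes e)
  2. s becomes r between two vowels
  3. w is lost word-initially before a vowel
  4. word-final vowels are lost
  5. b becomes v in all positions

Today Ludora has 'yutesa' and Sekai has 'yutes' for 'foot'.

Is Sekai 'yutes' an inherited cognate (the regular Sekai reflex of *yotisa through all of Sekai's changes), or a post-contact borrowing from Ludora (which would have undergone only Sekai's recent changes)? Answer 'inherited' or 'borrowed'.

If inherited, *yotisa would pass through all of Sekai's changes:
Sekai: *yotisa > yotise > yotire > yotir  (by vowel merger, rhotacism, apocope)
If borrowed from Ludora 'yutesa' after the early changes, it would undergo only the recent ones:
  rule 3 (glide loss): no change (yutesa)
  rule 4 (apocope): yutesa → yutes
  rule 5 (unconditioned shift): no change (yutes)
  ⇒ as a loan: yutes
Sekai 'yutes' matches the loan outcome 'yutes', not the inherited 'yotir' — it skipped the early Sekai changes, so it was borrowed from Ludora.

borrowed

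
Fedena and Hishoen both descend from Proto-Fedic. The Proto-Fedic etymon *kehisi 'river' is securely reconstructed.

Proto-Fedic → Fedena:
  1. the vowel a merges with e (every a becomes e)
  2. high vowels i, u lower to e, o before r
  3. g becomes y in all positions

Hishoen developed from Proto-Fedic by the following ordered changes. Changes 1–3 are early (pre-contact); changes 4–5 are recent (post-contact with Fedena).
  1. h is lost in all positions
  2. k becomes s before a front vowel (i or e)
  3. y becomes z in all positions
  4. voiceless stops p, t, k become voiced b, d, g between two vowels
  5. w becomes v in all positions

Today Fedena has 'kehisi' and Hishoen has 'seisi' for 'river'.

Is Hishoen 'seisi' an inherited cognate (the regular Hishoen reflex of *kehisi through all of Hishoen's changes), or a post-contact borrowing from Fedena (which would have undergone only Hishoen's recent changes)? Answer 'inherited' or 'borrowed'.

If inherited, *kehisi would pass through all of Hishoen's changes:
Hishoen: start from *kehisi.
  rule 1 (h-loss): kehisi → keisi
  rule 2 (palatalisation): keisi → seisi
  rule 3: no change — seisi
  rule 4: no change — seisi
  rule 5: no change — seisi
  ⇒ Hishoen seisi
If borrowed from Fedena 'kehisi' after the early changes, it would undergo only the recent ones:
  rule 4 (intervocalic voicing): no change (kehisi)
  rule 5 (unconditioned shift): no change (kehisi)
  ⇒ as a loan: kehisi
Hishoen 'seisi' matches the inherited outcome exactly, so it is an inherited cognate, not a loan.

inherited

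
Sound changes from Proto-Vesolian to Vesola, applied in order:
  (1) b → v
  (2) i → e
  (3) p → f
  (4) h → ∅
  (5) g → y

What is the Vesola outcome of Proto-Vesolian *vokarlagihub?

vokarlayeuv

Vesola: *vokarlagihub
  vokarlagihub → vokarlagihuv   [unconditioned shift]
  vokarlagihuv → vokarlagehuv   [vowel merger]
  vokarlagehuv (rule 3 does not apply)
  vokarlagehuv → vokarlageuv   [h-loss]
  vokarlageuv → vokarlayeuv   [unconditioned shift]
  giving Vesola vokarlayeuv.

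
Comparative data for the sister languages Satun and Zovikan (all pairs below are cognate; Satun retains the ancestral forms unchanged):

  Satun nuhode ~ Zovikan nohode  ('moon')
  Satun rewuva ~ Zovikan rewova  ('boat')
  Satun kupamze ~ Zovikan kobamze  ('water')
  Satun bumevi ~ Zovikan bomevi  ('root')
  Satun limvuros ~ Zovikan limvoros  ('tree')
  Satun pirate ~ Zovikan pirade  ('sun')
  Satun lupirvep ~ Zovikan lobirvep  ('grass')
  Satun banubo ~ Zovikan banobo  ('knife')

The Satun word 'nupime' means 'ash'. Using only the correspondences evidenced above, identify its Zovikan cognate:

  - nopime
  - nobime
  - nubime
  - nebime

kupamze ~ kobamze, lupirvep ~ lobirvep — Satun u corresponds to Zovikan o after a consonant, before a labial obstruent.
lupirvep ~ lobirvep — Satun p corresponds to Zovikan b between vowels (before a front vowel).
Applying these to Satun 'nupime':
  nupime → nopime   (u→o after a consonant, before a labial obstruent)
  nopime → nobime   (p→b between vowels (before a front vowel))
So the Zovikan cognate is 'nobime'.

nobime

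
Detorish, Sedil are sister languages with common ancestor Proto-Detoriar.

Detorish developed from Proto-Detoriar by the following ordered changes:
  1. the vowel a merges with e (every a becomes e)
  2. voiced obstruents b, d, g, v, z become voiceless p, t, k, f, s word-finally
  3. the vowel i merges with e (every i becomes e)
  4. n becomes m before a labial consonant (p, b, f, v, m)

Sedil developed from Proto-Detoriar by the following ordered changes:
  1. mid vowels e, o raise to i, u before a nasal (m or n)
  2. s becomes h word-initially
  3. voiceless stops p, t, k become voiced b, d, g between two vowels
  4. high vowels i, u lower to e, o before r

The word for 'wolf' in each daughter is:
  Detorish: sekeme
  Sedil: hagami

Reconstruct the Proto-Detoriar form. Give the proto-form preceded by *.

*sakami

Position 1: Detorish has s, Sedil has h. Taking the neighbouring segments as reconstructed: Detorish s can only go back to *s; Sedil h could go back to *s or *h — the one source consistent with every daughter is *s.
Position 3: Detorish has k, Sedil has g. Taking the neighbouring segments as reconstructed: Detorish k can only go back to *k; Sedil g could go back to *k or *g — the one source consistent with every daughter is *k.
Continuing position by position gives *sakami; check it forward:
Detorish: *sakami
  sakami → sekemi   [vowel merger]
  sekemi (rule 2 does not apply)
  sekemi → sekeme   [vowel merger]
  sekeme (rule 4 does not apply)
  giving Detorish sekeme.
Sedil: *sakami > hakami > hagami  (by debuccalisation, intervocalic voicing)
*sakami is the unique common source.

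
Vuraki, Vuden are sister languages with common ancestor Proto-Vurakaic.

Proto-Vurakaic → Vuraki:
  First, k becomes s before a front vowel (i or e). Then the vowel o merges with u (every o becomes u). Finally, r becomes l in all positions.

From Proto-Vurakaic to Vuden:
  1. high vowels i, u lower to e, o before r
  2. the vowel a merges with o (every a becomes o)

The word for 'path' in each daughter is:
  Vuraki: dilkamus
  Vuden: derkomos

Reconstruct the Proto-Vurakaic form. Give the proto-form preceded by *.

Position 7: Vuraki has u, Vuden has o. Taking the neighbouring segments as reconstructed: Vuraki u could go back to *o or *u; Vuden o could go back to *a or *o — the one source consistent with every daughter is *o.
Position 5: Vuraki has a, Vuden has o. Vuraki preserves a here (none of its changes turn any other segment into a), so the proto-segment is *a.
Position 2: Vuraki has i, Vuden has e. Vuraki preserves i here (none of its changes turn any other segment into i), so the proto-segment is *i.
Continuing position by position gives *dirkamos; check it forward:
Vuraki: start from *dirkamos.
  rule 1: no change — dirkamos
  rule 2 (vowel merger): dirkamos → dirkamus
  rule 3 (unconditioned shift): dirkamus → dilkamus
  ⇒ Vuraki dilkamus
Vuden: start from *dirkamos.
  rule 1 (pre-rhotic lowering): dirkamos → derkamos
  rule 2 (vowel merger): derkamos → derkomos
  ⇒ Vuden derkomos
*dirkamos is the unique common source.

*dirkamos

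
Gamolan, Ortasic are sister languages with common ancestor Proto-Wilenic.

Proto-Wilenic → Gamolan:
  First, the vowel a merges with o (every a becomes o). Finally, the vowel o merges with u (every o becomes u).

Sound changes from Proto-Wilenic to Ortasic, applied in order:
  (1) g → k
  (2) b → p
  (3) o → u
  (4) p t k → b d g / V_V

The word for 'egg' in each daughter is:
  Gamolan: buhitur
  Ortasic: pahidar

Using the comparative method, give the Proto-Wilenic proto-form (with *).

*bahitar

Position 6: Gamolan has u, Ortasic has a. Ortasic preserves a here (none of its changes turn any other segment into a), so the proto-segment is *a.
Position 1: Gamolan has b, Ortasic has p. Gamolan preserves b here (none of its changes turn any other segment into b), so the proto-segment is *b.
This points to *bahitar. Verify forward in each daughter:
Gamolan: *bahitar > bohitor > buhitur  (by vowel merger, vowel merger)
Ortasic: *bahitar > pahitar > pahidar  (by unconditioned shift, intervocalic voicing)
No other proto-form is consistent with every reflex, so the reconstruction is *bahitar.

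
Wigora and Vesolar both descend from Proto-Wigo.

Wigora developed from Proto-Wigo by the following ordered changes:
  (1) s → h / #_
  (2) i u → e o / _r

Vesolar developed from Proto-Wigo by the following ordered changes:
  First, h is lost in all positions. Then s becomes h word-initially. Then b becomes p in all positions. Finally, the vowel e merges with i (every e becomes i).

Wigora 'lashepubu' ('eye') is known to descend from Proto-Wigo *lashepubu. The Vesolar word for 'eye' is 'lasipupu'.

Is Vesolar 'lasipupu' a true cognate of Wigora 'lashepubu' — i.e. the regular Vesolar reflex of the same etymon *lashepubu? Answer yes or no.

Derive the expected Vesolar reflex of *lashepubu:
Vesolar: start from *lashepubu.
  rule 1 (h-loss): lashepubu → lasepubu
  rule 2: no change — lasepubu
  rule 3 (unconditioned shift): lasepubu → lasepupu
  rule 4 (vowel merger): lasepupu → lasipupu
  ⇒ Vesolar lasipupu
Vesolar 'lasipupu' matches the regular reflex exactly, so the pair is cognate.

yes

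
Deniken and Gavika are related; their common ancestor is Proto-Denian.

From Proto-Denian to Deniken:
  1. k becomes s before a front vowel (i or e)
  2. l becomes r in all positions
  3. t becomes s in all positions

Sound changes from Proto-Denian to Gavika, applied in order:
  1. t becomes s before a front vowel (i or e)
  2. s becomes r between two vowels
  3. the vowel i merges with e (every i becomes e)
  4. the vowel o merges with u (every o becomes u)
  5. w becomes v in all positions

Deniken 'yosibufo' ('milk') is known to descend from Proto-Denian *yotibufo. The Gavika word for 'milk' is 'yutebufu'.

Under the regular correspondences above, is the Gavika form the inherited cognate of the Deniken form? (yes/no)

no

Derive the expected Gavika reflex of *yotibufo:
Gavika: *yotibufo > yosibufo > yoribufo > yorebufo > yurebufu  (by palatalisation, rhotacism, vowel merger, vowel merger)
The regular Gavika reflex would be 'yurebufu', but the attested form is 'yutebufu'. The correspondence is irregular, so they are not cognates (the Gavika form has a different source).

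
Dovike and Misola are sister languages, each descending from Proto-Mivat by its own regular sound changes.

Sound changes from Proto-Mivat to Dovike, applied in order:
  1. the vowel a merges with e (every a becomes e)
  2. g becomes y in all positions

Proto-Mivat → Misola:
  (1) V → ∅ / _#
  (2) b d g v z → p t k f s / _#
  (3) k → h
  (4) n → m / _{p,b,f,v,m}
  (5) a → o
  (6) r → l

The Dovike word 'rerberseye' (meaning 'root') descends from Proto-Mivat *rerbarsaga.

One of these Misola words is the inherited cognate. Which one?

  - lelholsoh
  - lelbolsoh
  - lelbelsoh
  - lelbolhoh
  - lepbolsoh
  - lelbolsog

Misola: *rerbarsaga > rerbarsag > rerbarsak > rerbarsah > rerborsoh > lelbolsoh  (by apocope, final devoicing, unconditioned shift, vowel merger, unconditioned shift)
The other candidates each miss or misapply at least one Misola change.

lelbolsoh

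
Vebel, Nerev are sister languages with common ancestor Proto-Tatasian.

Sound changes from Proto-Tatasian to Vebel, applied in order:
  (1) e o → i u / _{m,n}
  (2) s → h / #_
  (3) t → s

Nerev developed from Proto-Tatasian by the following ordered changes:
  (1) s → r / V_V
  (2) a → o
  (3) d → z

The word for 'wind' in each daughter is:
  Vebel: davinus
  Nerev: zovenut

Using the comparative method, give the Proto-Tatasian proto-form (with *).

Position 1: Vebel has d, Nerev has z. Vebel preserves d here (none of its changes turn any other segment into d), so the proto-segment is *d.
Position 2: Vebel has a, Nerev has o. Vebel preserves a here (none of its changes turn any other segment into a), so the proto-segment is *a.
Position 7: Vebel has s, Nerev has t. Nerev preserves t here (none of its changes turn any other segment into t), so the proto-segment is *t.
Continuing position by position gives *davenut; check it forward:
Vebel: start from *davenut.
  rule 1 (pre-nasal raising): davenut → davinut
  rule 2: no change — davinut
  rule 3 (unconditioned shift): davinut → davinus
  ⇒ Vebel davinus
Nerev: *davenut > dovenut > zovenut  (by vowel merger, unconditioned shift)
*davenut is the unique common source.

*davenut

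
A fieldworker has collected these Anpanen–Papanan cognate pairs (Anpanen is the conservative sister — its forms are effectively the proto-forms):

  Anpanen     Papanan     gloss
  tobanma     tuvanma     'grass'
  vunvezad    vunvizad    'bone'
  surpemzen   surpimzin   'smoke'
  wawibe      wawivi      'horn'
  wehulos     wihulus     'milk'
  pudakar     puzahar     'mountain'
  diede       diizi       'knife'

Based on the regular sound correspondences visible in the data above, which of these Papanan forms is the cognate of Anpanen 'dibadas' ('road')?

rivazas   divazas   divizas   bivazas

tobanma ~ tuvanma — Anpanen b corresponds to Papanan v between vowels (before a back vowel).
pudakar ~ puzahar — Anpanen d corresponds to Papanan z between vowels (before a back vowel).
Applying these to Anpanen 'dibadas':
  dibadas → divadas   (b→v between vowels (before a back vowel))
  divadas → divazas   (d→z between vowels (before a back vowel))
So the Papanan cognate is 'divazas'.

divazas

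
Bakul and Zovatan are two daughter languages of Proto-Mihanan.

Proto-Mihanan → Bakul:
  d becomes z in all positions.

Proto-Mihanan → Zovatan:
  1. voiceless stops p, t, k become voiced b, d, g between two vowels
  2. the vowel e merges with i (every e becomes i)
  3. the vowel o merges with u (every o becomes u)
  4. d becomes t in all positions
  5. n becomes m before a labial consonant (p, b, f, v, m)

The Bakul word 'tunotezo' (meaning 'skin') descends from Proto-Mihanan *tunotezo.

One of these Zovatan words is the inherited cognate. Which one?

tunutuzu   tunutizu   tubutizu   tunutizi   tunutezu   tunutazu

tunutizu

Zovatan: *tunotezo > tunodezo > tunodizo > tunudizu > tunutizu  (by intervocalic voicing, vowel merger, vowel merger, unconditioned shift)
Among the options, 'tunutizu' alone shows every Zovatan change applied in order.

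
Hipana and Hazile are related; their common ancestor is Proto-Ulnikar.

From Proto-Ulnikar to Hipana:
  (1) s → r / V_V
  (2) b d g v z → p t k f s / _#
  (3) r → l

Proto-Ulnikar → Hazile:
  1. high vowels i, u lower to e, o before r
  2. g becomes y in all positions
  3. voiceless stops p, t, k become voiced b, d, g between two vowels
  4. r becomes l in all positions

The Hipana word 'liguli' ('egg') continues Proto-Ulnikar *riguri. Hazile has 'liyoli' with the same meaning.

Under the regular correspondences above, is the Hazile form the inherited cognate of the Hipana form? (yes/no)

Derive the expected Hazile reflex of *riguri:
Hazile: *riguri > rigori > riyori > liyoli  (by pre-rhotic lowering, unconditioned shift, unconditioned shift)
Hazile 'liyoli' matches the regular reflex exactly, so the pair is cognate.

yes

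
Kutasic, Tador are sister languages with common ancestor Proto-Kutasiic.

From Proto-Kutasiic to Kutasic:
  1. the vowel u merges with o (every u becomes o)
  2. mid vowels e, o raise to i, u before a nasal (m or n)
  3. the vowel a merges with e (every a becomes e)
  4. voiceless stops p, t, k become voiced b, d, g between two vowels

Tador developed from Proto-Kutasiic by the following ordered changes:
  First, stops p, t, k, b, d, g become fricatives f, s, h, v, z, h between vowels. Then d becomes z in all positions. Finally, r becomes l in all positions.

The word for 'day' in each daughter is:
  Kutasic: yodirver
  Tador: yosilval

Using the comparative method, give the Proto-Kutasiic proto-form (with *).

*yotirvar

Position 8: Kutasic has r, Tador has l. Kutasic preserves r here (none of its changes turn any other segment into r), so the proto-segment is *r.
Position 3: Kutasic has d, Tador has s. Taking the neighbouring segments as reconstructed: Kutasic d could go back to *t or *d; Tador s could go back to *t or *s — the one source consistent with every daughter is *t.
This points to *yotirvar. Verify forward in each daughter:
Kutasic: *yotirvar
  yotirvar (rule 1 does not apply)
  yotirvar (rule 2 does not apply)
  yotirvar → yotirver   [vowel merger]
  yotirver → yodirver   [intervocalic voicing]
  giving Kutasic yodirver.
Tador: start from *yotirvar.
  rule 1 (intervocalic lenition): yotirvar → yosirvar
  rule 2: no change — yosirvar
  rule 3 (unconditioned shift): yosirvar → yosilval
  ⇒ Tador yosilval
Only *yotirvar yields all of Kutasic yodirver, Tador yosilval.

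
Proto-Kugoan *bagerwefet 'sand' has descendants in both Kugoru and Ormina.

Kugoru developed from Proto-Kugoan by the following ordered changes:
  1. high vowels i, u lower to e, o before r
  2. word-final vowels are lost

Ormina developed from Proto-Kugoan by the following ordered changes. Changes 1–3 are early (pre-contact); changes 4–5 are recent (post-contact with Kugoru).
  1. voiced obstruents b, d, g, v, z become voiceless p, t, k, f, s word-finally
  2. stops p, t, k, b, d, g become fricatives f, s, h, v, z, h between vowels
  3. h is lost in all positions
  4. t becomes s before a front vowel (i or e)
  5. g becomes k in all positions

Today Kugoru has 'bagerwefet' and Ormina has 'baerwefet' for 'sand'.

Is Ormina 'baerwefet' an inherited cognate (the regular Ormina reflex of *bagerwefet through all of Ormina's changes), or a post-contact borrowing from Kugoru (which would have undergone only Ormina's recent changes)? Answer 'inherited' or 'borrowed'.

If inherited, *bagerwefet would pass through all of Ormina's changes:
Ormina: *bagerwefet
  bagerwefet (rule 1 does not apply)
  bagerwefet → baherwefet   [intervocalic lenition]
  baherwefet → baerwefet   [h-loss]
  baerwefet (rule 4 does not apply)
  baerwefet (rule 5 does not apply)
  giving Ormina baerwefet.
If borrowed from Kugoru 'bagerwefet' after the early changes, it would undergo only the recent ones:
  rule 4 (palatalisation): no change (bagerwefet)
  rule 5 (unconditioned shift): bagerwefet → bakerwefet
  ⇒ as a loan: bakerwefet
Ormina 'baerwefet' matches the inherited outcome exactly, so it is an inherited cognate, not a loan.

inherited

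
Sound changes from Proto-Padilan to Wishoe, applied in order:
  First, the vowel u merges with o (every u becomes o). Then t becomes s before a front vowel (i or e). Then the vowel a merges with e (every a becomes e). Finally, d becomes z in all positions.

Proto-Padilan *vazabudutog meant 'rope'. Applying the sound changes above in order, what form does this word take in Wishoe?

vezebozotog

Wishoe: *vazabudutog > vazabodotog > vezebodotog > vezebozotog  (by vowel merger, vowel merger, unconditioned shift)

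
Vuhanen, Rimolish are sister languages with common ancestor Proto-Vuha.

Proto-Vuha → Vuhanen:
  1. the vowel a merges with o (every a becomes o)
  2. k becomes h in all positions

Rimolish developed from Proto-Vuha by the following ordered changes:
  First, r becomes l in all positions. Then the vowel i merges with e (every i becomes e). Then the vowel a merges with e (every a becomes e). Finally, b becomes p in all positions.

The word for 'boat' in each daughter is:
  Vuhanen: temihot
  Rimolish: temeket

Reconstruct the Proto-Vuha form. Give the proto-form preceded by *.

Position 6: Vuhanen has o, Rimolish has e. Taking the neighbouring segments as reconstructed: Vuhanen o could go back to *a or *o; Rimolish e could go back to *a or *e or *i — the one source consistent with every daughter is *a.
Position 4: Vuhanen has i, Rimolish has e. Vuhanen preserves i here (none of its changes turn any other segment into i), so the proto-segment is *i.
Verify the candidate proto-form against each daughter:
Vuhanen: *temikat
  temikat → temikot   [vowel merger]
  temikot → temihot   [unconditioned shift]
  giving Vuhanen temihot.
Rimolish: *temikat > temekat > temeket  (by vowel merger, vowel merger)
Only *temikat yields all of Vuhanen temihot, Rimolish temeket.

*temikat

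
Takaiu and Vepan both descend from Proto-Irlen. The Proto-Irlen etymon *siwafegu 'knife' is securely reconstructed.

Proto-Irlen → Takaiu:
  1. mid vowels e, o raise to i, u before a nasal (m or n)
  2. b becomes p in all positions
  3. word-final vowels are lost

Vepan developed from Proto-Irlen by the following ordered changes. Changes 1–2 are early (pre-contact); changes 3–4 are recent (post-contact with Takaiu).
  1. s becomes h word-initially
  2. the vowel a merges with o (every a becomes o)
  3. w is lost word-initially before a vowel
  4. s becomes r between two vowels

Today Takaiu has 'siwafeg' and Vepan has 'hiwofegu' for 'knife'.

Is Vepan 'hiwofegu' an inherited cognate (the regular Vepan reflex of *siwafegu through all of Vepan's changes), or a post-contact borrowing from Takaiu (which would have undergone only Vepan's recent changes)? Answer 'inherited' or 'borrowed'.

inherited

If inherited, *siwafegu would pass through all of Vepan's changes:
Vepan: start from *siwafegu.
  rule 1 (debuccalisation): siwafegu → hiwafegu
  rule 2 (vowel merger): hiwafegu → hiwofegu
  rule 3: no change — hiwofegu
  rule 4: no change — hiwofegu
  ⇒ Vepan hiwofegu
If borrowed from Takaiu 'siwafeg' after the early changes, it would undergo only the recent ones:
  rule 3 (glide loss): no change (siwafeg)
  rule 4 (rhotacism): no change (siwafeg)
  ⇒ as a loan: siwafeg
Vepan 'hiwofegu' matches the inherited outcome exactly, so it is an inherited cognate, not a loan.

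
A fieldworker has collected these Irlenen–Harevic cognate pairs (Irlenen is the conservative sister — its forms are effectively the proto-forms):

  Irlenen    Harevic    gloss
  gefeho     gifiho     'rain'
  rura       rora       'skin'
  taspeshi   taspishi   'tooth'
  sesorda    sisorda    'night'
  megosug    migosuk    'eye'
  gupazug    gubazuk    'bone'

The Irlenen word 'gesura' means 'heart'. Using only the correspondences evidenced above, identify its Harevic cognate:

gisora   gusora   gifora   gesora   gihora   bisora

gefeho ~ gifiho, taspeshi ~ taspishi — Irlenen e corresponds to Harevic i after a consonant, before a consonant other than r, m, n, p, b, f, v.
rura ~ rora — Irlenen u corresponds to Harevic o after a consonant, before r.
Applying these to Irlenen 'gesura':
  gesura → gisura   (e→i after a consonant, before a consonant other than r, m, n, p, b, f, v)
  gisura → gisora   (u→o after a consonant, before r)
So the Harevic cognate is 'gisora'.

gisora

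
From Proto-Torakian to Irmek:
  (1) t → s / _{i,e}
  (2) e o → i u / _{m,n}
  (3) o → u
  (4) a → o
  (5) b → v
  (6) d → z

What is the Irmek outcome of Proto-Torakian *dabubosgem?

zovuvusgim

Irmek: *dabubosgem
  dabubosgem (rule 1 does not apply)
  dabubosgem → dabubosgim   [pre-nasal raising]
  dabubosgim → dabubusgim   [vowel merger]
  dabubusgim → dobubusgim   [vowel merger]
  dobubusgim → dovuvusgim   [unconditioned shift]
  dovuvusgim → zovuvusgim   [unconditioned shift]
  giving Irmek zovuvusgim.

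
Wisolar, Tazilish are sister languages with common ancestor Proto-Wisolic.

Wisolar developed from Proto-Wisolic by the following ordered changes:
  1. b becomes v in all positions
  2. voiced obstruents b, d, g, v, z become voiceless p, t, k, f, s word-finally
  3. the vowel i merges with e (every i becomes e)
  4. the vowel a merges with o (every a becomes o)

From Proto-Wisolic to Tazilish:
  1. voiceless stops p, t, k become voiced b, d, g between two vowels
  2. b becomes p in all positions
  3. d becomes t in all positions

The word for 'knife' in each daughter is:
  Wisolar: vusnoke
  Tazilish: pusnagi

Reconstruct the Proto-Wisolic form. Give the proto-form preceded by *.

Position 6: Wisolar has k, Tazilish has g. Taking the neighbouring segments as reconstructed: Wisolar k can only go back to *k; Tazilish g could go back to *k or *g — the one source consistent with every daughter is *k.
Position 7: Wisolar has e, Tazilish has i. Tazilish preserves i here (none of its changes turn any other segment into i), so the proto-segment is *i.
Position 5: Wisolar has o, Tazilish has a. Tazilish preserves a here (none of its changes turn any other segment into a), so the proto-segment is *a.
Continuing position by position gives *busnaki; check it forward:
Wisolar: *busnaki > vusnaki > vusnake > vusnoke  (by unconditioned shift, vowel merger, vowel merger)
Tazilish: *busnaki
  busnaki → busnagi   [intervocalic voicing]
  busnagi → pusnagi   [unconditioned shift]
  pusnagi (rule 3 does not apply)
  giving Tazilish pusnagi.
*busnaki is the unique common source.

*busnaki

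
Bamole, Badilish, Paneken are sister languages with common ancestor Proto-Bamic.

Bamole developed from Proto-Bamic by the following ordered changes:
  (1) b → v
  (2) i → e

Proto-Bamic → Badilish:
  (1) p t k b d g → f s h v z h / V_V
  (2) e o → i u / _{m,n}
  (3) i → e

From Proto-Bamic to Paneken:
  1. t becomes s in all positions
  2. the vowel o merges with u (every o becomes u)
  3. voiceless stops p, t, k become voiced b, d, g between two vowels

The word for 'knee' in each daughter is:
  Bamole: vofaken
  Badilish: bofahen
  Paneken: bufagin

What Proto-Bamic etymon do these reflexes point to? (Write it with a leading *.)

*bofakin

Position 1: Bamole has v, Badilish has b, Paneken has b. Badilish preserves b here (none of its changes turn any other segment into b), so the proto-segment is *b.
Position 2: Bamole has o, Badilish has o, Paneken has u. Bamole preserves o here (none of its changes turn any other segment into o), so the proto-segment is *o.
Continuing position by position gives *bofakin; check it forward:
Bamole: *bofakin
  bofakin → vofakin   [unconditioned shift]
  vofakin → vofaken   [vowel merger]
  giving Bamole vofaken.
Badilish: start from *bofakin.
  rule 1 (intervocalic lenition): bofakin → bofahin
  rule 2: no change — bofahin
  rule 3 (vowel merger): bofahin → bofahen
  ⇒ Badilish bofahen
Paneken: *bofakin > bufakin > bufagin  (by vowel merger, intervocalic voicing)
No other proto-form is consistent with every reflex, so the reconstruction is *bofakin.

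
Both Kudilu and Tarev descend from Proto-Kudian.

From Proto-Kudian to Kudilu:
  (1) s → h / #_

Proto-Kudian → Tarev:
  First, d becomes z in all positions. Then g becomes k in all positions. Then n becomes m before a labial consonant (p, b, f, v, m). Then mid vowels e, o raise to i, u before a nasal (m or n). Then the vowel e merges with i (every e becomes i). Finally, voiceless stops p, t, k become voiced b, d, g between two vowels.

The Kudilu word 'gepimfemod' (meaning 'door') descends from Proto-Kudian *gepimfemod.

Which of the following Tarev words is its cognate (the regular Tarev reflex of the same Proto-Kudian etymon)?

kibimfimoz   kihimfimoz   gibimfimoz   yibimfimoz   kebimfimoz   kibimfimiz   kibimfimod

kibimfimoz

Tarev: *gepimfemod
  gepimfemod → gepimfemoz   [unconditioned shift]
  gepimfemoz → kepimfemoz   [unconditioned shift]
  kepimfemoz (rule 3 does not apply)
  kepimfemoz → kepimfimoz   [pre-nasal raising]
  kepimfimoz → kipimfimoz   [vowel merger]
  kipimfimoz → kibimfimoz   [intervocalic voicing]
  giving Tarev kibimfimoz.
Only 'kibimfimoz' matches the regular Tarev development of *gepimfemod.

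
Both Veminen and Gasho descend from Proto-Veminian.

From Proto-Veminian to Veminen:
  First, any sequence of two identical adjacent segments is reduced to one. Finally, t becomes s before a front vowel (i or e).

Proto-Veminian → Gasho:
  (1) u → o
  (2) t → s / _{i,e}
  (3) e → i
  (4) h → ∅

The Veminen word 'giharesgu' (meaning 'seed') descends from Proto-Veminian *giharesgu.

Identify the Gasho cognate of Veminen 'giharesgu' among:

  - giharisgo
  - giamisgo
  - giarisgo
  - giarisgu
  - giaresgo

giarisgo

Gasho: start from *giharesgu.
  rule 1 (vowel merger): giharesgu → giharesgo
  rule 2: no change — giharesgo
  rule 3 (vowel merger): giharesgo → giharisgo
  rule 4 (h-loss): giharisgo → giarisgo
  ⇒ Gasho giarisgo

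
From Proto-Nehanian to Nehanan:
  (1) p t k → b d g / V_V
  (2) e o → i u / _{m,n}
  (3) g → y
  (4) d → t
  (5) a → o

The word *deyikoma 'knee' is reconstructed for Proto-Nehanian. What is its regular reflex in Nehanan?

Nehanan: *deyikoma
  deyikoma → deyigoma   [intervocalic voicing]
  deyigoma → deyiguma   [pre-nasal raising]
  deyiguma → deyiyuma   [unconditioned shift]
  deyiyuma → teyiyuma   [unconditioned shift]
  teyiyuma → teyiyumo   [vowel merger]
  giving Nehanan teyiyumo.

teyiyumo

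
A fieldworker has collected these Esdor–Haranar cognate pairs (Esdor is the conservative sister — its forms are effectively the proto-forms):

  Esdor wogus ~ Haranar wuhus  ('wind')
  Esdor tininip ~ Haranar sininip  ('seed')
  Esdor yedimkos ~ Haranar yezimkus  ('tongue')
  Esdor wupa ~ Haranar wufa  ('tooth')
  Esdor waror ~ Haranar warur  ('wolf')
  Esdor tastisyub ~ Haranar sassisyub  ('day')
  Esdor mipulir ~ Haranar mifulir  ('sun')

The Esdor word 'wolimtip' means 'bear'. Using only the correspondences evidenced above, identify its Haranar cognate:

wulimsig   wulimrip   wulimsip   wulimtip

wogus ~ wuhus, yedimkos ~ yezimkus — Esdor o corresponds to Haranar u after a consonant, before a consonant other than r, m, n, p, b, f, v.
tastisyub ~ sassisyub — Esdor t corresponds to Haranar s after a consonant, before a front vowel.
Applying these to Esdor 'wolimtip':
  wolimtip → wulimtip   (o→u after a consonant, before a consonant other than r, m, n, p, b, f, v)
  wulimtip → wulimsip   (t→s after a consonant, before a front vowel)
So the Haranar cognate is 'wulimsip'.

wulimsip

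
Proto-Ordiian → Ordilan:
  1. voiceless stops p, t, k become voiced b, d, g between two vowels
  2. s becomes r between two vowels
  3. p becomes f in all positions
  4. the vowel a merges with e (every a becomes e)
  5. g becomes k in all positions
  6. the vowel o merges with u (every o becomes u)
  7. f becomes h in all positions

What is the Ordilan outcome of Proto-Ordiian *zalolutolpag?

Ordilan: *zalolutolpag > zaloludolpag > zaloludolfag > zeloludolfeg > zeloludolfek > zeluludulfek > zeluludulhek  (by intervocalic voicing, unconditioned shift, vowel merger, unconditioned shift, vowel merger, unconditioned shift)

zeluludulhek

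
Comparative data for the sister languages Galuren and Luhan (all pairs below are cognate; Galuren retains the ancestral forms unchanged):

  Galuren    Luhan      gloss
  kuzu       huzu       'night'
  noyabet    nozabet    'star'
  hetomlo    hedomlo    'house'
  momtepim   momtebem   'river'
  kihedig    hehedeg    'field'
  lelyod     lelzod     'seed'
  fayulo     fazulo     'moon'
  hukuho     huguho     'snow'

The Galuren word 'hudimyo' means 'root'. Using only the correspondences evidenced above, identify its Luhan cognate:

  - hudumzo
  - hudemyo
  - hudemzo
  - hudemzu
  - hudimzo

hudemzo

momtepim ~ momtebem — Galuren i corresponds to Luhan e after a consonant, before a nasal.
lelyod ~ lelzod — Galuren y corresponds to Luhan z after a consonant, before a back vowel.
Applying these to Galuren 'hudimyo':
  hudimyo → hudemyo   (i→e after a consonant, before a nasal)
  hudemyo → hudemzo   (y→z after a consonant, before a back vowel)
So the Luhan cognate is 'hudemzo'.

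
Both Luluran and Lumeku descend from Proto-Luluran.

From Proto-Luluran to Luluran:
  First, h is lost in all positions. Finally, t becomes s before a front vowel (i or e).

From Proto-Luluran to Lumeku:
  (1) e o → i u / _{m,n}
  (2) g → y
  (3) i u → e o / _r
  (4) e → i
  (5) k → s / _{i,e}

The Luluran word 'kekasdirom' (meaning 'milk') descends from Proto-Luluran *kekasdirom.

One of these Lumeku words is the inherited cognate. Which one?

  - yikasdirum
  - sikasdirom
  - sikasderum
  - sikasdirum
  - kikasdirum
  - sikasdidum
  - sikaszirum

sikasdirum

Lumeku: *kekasdirom
  kekasdirom → kekasdirum   [pre-nasal raising]
  kekasdirum (rule 2 does not apply)
  kekasdirum → kekasderum   [pre-rhotic lowering]
  kekasderum → kikasdirum   [vowel merger]
  kikasdirum → sikasdirum   [palatalisation]
  giving Lumeku sikasdirum.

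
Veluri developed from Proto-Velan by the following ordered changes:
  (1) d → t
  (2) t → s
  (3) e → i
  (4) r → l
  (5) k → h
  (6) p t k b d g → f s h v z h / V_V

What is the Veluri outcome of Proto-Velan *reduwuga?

Veluri: start from *reduwuga.
  rule 1 (unconditioned shift): reduwuga → retuwuga
  rule 2 (unconditioned shift): retuwuga → resuwuga
  rule 3 (vowel merger): resuwuga → risuwuga
  rule 4 (unconditioned shift): risuwuga → lisuwuga
  rule 5: no change — lisuwuga
  rule 6 (intervocalic lenition): lisuwuga → lisuwuha
  ⇒ Veluri lisuwuha

lisuwuha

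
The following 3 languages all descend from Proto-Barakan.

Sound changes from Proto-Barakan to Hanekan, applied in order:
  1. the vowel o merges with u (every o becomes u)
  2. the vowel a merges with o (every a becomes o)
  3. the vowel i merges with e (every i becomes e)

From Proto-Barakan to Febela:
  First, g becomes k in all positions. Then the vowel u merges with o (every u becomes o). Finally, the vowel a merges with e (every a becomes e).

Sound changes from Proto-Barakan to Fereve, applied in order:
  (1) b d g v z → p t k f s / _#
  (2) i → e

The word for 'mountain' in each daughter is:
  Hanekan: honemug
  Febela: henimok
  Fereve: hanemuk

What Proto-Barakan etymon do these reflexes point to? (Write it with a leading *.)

Position 2: Hanekan has o, Febela has e, Fereve has a. Fereve preserves a here (none of its changes turn any other segment into a), so the proto-segment is *a.
Position 6: Hanekan has u, Febela has o, Fereve has u. Fereve preserves u here (none of its changes turn any other segment into u), so the proto-segment is *u.
This points to *hanimug. Verify forward in each daughter:
Hanekan: *hanimug
  hanimug (rule 1 does not apply)
  hanimug → honimug   [vowel merger]
  honimug → honemug   [vowel merger]
  giving Hanekan honemug.
Febela: *hanimug
  hanimug → hanimuk   [unconditioned shift]
  hanimuk → hanimok   [vowel merger]
  hanimok → henimok   [vowel merger]
  giving Febela henimok.
Fereve: *hanimug > hanimuk > hanemuk  (by final devoicing, vowel merger)
Only *hanimug yields all of Hanekan honemug, Febela henimok, Fereve hanemuk.

*hanimug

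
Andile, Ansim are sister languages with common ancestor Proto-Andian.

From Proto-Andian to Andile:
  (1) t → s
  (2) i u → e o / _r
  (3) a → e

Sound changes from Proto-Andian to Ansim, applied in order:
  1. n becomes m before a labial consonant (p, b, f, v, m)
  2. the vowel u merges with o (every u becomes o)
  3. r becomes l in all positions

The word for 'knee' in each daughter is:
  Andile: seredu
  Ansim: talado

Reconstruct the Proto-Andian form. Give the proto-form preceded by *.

*taradu

Position 1: Andile has s, Ansim has t. Ansim preserves t here (none of its changes turn any other segment into t), so the proto-segment is *t.
Position 6: Andile has u, Ansim has o. Andile preserves u here (none of its changes turn any other segment into u), so the proto-segment is *u.
Verify the candidate proto-form against each daughter:
Andile: *taradu
  taradu → saradu   [unconditioned shift]
  saradu (rule 2 does not apply)
  saradu → seredu   [vowel merger]
  giving Andile seredu.
Ansim: start from *taradu.
  rule 1: no change — taradu
  rule 2 (vowel merger): taradu → tarado
  rule 3 (unconditioned shift): tarado → talado
  ⇒ Ansim talado
*taradu is the unique common source.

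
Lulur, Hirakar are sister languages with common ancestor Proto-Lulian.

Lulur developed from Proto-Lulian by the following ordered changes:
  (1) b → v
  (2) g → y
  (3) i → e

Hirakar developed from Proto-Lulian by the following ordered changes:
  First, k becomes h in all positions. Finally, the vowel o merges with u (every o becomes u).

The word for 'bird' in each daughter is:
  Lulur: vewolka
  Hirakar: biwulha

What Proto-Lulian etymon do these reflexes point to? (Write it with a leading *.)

*biwolka

Position 4: Lulur has o, Hirakar has u. Lulur preserves o here (none of its changes turn any other segment into o), so the proto-segment is *o.
Position 2: Lulur has e, Hirakar has i. Hirakar preserves i here (none of its changes turn any other segment into i), so the proto-segment is *i.
Position 1: Lulur has v, Hirakar has b. Hirakar preserves b here (none of its changes turn any other segment into b), so the proto-segment is *b.
Verify the candidate proto-form against each daughter:
Lulur: *biwolka > viwolka > vewolka  (by unconditioned shift, vowel merger)
Hirakar: *biwolka > biwolha > biwulha  (by unconditioned shift, vowel merger)
No other proto-form is consistent with every reflex, so the reconstruction is *biwolka.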